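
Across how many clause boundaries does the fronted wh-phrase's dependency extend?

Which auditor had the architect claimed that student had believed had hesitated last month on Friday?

"which auditor" is extracted from the subject of "hesitated".
Boundaries crossed, outermost first: [Ø], [Ø] — 2 in total.

2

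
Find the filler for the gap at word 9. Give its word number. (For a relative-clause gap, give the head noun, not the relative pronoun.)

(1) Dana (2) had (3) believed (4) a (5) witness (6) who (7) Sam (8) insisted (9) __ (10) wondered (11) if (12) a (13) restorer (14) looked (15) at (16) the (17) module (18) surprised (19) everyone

5

The gap at 9 is the subject of "wondered", inside a relative clause.
The relative pronoun is "who" (word 6); it is bound by the head noun immediately before it.
Its filler is the head noun "witness", at word 5.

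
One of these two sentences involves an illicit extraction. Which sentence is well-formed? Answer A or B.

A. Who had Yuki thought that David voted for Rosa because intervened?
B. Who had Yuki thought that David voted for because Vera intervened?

B

In A, the wh-phrase is extracted from inside an adjunct island (introduced by "because"), which blocks movement.
In B, the extraction path crosses only that-complement boundaries, which are transparent.
So B is grammatical.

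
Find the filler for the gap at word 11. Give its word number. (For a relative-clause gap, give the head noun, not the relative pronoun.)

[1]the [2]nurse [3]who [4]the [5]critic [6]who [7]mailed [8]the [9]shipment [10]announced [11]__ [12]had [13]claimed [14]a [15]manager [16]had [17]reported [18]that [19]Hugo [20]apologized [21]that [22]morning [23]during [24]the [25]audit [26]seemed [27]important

The gap at 11 is the subject of "claimed", inside a relative clause.
The relative pronoun is "who" (word 3); it is bound by the head noun immediately before it.
Its filler is the head noun "nurse", at word 2.

2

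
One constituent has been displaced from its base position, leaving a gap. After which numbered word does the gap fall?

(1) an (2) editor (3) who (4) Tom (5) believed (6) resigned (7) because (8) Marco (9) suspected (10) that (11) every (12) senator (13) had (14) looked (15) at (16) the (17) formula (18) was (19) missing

5

The displaced element is "an editor" (word 2).
It is linked across 1 clause boundary (Ø).
It functions as the subject of "resigned", so the gap sits immediately after word 5 ("believed").
Base order: Tom believed an editor resigned because Marco suspected that every senator had looked at the formula.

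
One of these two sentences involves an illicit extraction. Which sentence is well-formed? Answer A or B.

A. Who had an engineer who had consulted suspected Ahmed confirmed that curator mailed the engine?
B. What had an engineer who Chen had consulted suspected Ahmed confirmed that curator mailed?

B

In A, the wh-phrase is extracted from inside a complex-NP island (relative clause) (introduced by "who"), which blocks movement.
In B, the extraction path crosses only that-complement boundaries, which are transparent.
So B is grammatical.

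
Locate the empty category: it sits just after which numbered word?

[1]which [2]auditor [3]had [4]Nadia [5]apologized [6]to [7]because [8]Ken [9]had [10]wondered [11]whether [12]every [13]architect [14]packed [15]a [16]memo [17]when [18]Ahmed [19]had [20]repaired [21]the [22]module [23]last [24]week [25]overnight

6

The displaced element is "which auditor" (word 2).
It functions as the object of the preposition "to" of "apologized", so the gap sits immediately after word 6 ("to").
Base order: Nadia had apologized to which auditor because Ken had wondered whether every architect packed a memo when Ahmed had repaired the module last week overnight.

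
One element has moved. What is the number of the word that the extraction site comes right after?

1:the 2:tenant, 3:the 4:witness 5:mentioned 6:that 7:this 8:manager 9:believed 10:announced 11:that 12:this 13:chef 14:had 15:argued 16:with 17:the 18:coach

The displaced element is "the tenant" (word 2).
It is linked across 2 clause boundaries (that → Ø).
It functions as the subject of "announced", so the gap sits immediately after word 9 ("believed").
Base order: The witness mentioned that this manager believed the tenant announced that this chef had argued with the coach.

9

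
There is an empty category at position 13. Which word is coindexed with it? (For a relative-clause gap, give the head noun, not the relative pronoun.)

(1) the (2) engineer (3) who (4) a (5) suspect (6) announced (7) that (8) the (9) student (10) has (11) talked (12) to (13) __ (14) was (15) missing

The gap at 13 is the prepositional object of "talked", inside a relative clause.
The relative pronoun is "who" (word 3); it is bound by the head noun immediately before it.
Its filler is the head noun "engineer", at word 2.

2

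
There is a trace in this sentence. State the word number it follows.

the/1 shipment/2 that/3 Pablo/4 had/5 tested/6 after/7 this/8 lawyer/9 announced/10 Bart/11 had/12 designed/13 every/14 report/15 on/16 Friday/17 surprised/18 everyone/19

The displaced element is "the shipment" (word 2).
It functions as the direct object of "tested", so the gap sits immediately after word 6 ("tested").
Base order: Pablo had tested the shipment after this lawyer announced Bart had designed every report on Friday.

6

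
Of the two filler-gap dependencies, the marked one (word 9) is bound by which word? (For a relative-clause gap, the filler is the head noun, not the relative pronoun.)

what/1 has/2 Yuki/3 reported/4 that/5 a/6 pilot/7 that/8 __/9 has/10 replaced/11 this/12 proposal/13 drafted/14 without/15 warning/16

7

The marked gap is inside the relative clause, the subject of "replaced".
Its filler is the head noun "pilot" (via "that"), at word 7.
(The other dependency links word 1 to a gap after word 14.)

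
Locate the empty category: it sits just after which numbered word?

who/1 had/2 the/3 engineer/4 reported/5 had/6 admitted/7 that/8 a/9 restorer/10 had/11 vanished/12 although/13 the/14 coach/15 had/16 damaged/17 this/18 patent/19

The displaced element is "who" (word 1).
It is linked across 1 clause boundary (Ø).
It functions as the subject of "admitted", so the gap sits immediately after word 5 ("reported").
Base order: The engineer had reported that who had admitted that a restorer had vanished although the coach had damaged this patent.

5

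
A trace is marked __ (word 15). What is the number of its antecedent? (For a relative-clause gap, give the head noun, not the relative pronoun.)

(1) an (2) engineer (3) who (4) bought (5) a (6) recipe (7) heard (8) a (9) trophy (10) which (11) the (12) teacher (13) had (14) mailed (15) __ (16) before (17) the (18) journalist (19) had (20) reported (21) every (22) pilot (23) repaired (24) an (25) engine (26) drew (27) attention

The gap at 15 is the object of "mailed", inside a relative clause.
The relative pronoun is "which" (word 10); it is bound by the head noun immediately before it.
Its filler is the head noun "trophy", at word 9.

9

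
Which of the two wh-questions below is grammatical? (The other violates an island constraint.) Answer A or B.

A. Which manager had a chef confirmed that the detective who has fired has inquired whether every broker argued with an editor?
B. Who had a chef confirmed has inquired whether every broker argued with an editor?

B

In A, the wh-phrase is extracted from inside a complex-NP island (relative clause) (introduced by "who"), which blocks movement.
In B, the extraction path crosses only that-complement boundaries, which are transparent.
So B is grammatical.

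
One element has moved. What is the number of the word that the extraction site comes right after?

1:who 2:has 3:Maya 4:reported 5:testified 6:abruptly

4

The displaced element is "who" (word 1).
It is linked across 1 clause boundary (Ø).
It functions as the subject of "testified", so the gap sits immediately after word 4 ("reported").
Base order: Maya has reported who testified abruptly.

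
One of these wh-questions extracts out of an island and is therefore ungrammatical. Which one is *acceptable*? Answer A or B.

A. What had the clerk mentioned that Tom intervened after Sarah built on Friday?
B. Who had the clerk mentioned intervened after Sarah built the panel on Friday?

B

In A, the wh-phrase is extracted from inside an adjunct island (introduced by "after"), which blocks movement.
In B, the extraction path crosses only that-complement boundaries, which are transparent.
So B is grammatical.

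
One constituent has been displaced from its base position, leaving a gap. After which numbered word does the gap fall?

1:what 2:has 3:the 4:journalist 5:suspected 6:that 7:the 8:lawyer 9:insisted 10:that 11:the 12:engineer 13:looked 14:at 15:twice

14

The displaced element is "what" (word 1).
It is linked across 2 clause boundaries (that → that).
It functions as the object of the preposition "at" of "looked", so the gap sits immediately after word 14 ("at").
Base order: The journalist has suspected that the lawyer insisted that the engineer looked at what twice.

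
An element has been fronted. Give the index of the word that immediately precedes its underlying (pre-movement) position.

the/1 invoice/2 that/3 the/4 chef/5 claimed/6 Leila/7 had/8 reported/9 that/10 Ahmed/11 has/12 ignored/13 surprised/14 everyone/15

The displaced element is "the invoice" (word 2).
It is linked across 2 clause boundaries (Ø → that).
It functions as the direct object of "ignored", so the gap sits immediately after word 13 ("ignored").
Base order: The chef claimed Leila had reported that Ahmed has ignored the invoice.

13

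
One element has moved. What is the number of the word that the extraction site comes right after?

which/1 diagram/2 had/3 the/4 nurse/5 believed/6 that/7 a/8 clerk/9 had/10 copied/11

11

The displaced element is "which diagram" (word 2).
It is linked across 1 clause boundary (that).
It functions as the direct object of "copied", so the gap sits immediately after word 11 ("copied").
Base order: The nurse had believed that a clerk had copied which diagram.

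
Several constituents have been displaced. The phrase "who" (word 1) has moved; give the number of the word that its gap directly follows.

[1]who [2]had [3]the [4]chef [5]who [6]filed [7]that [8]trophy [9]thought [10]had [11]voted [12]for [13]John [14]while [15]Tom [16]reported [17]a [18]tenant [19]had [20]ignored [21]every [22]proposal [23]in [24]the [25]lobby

The displaced element is "who" (word 1).
It is linked across 1 clause boundary (Ø).
It functions as the subject of "voted", so the gap sits immediately after word 9 ("thought").
Base order: The chef who filed that trophy had thought who had voted for John while Tom reported a tenant had ignored every proposal in the lobby.

9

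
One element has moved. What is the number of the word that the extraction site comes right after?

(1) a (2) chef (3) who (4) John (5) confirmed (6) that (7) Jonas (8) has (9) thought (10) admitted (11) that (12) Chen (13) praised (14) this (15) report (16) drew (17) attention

The displaced element is "a chef" (word 2).
It is linked across 2 clause boundaries (that → Ø).
It functions as the subject of "admitted", so the gap sits immediately after word 9 ("thought").
Base order: John confirmed that Jonas has thought that a chef admitted that Chen praised this report.

9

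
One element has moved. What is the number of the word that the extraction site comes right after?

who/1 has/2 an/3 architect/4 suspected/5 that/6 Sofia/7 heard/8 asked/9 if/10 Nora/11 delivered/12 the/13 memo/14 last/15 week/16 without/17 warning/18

The displaced element is "who" (word 1).
It is linked across 2 clause boundaries (that → Ø).
It functions as the subject of "asked", so the gap sits immediately after word 8 ("heard").
Base order: An architect has suspected that Sofia heard that who asked if Nora delivered the memo last week without warning.

8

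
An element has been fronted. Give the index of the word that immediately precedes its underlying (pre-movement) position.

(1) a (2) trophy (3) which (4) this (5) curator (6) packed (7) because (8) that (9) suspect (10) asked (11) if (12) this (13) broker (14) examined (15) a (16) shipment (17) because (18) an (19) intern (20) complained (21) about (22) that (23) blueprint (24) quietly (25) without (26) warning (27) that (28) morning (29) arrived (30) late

6

The displaced element is "a trophy" (word 2).
It functions as the direct object of "packed", so the gap sits immediately after word 6 ("packed").
Base order: This curator packed a trophy because that suspect asked if this broker examined a shipment because an intern complained about that blueprint quietly without warning that morning.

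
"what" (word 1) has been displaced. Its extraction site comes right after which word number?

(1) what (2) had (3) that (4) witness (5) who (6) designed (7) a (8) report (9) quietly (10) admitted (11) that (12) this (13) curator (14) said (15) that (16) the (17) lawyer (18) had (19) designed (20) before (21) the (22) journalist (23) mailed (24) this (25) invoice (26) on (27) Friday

19

The displaced element is "what" (word 1).
It is linked across 2 clause boundaries (that → that).
It functions as the direct object of "designed", so the gap sits immediately after word 19 ("designed").
Base order: That witness who designed a report quietly had admitted that this curator said that the lawyer had designed what before the journalist mailed this invoice on Friday.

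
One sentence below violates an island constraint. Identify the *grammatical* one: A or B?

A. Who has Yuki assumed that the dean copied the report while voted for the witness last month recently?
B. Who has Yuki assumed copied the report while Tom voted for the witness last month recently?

B

In A, the wh-phrase is extracted from inside an adjunct island (introduced by "while"), which blocks movement.
In B, the extraction path crosses only that-complement boundaries, which are transparent.
So B is grammatical.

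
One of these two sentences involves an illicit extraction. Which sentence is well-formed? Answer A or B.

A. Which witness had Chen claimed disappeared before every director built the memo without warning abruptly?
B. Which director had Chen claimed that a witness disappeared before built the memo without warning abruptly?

In B, the wh-phrase is extracted from inside an adjunct island (introduced by "before"), which blocks movement.
In A, the extraction path crosses only that-complement boundaries, which are transparent.
So A is grammatical.

A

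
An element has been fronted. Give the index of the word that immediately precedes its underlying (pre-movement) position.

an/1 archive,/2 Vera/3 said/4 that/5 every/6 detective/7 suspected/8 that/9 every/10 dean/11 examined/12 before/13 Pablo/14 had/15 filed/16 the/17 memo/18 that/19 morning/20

The displaced element is "an archive" (word 2).
It is linked across 2 clause boundaries (that → that).
It functions as the direct object of "examined", so the gap sits immediately after word 12 ("examined").
Base order: Vera said that every detective suspected that every dean examined an archive before Pablo had filed the memo that morning.

12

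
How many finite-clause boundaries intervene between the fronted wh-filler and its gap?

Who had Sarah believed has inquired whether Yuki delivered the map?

"who" is extracted from the subject of "inquired".
Boundaries crossed, outermost first: [Ø] — 1 in total.

1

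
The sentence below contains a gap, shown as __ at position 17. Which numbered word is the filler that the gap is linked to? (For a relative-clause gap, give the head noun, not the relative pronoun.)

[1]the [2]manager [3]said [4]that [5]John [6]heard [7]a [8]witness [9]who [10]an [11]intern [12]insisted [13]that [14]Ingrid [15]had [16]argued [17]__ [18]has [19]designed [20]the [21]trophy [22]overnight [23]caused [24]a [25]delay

8

The gap at 17 is the subject of "designed", inside a relative clause.
The relative pronoun is "who" (word 9); it is bound by the head noun immediately before it.
Its filler is the head noun "witness", at word 8.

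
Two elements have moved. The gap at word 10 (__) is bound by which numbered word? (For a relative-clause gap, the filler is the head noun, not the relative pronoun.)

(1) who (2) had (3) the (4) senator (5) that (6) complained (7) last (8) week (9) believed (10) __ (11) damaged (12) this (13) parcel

1

The marked gap is the subject of "damaged".
Its filler is the fronted wh-phrase "who", at word 1.
(The other dependency links word 4 to a gap after word 5.)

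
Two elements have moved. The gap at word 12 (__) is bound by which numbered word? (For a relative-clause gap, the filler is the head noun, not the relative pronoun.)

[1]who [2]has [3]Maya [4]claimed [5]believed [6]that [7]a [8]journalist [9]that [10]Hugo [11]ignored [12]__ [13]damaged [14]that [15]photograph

The marked gap is inside the relative clause, the direct object of "ignored".
Its filler is the head noun "journalist" (via "that"), at word 8.
(The other dependency links word 1 to a gap after word 4.)

8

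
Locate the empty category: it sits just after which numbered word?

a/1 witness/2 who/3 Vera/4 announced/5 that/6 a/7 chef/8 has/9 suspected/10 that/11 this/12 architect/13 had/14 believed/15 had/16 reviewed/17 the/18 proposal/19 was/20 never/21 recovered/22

The displaced element is "a witness" (word 2).
It is linked across 3 clause boundaries (that → that → Ø).
It functions as the subject of "reviewed", so the gap sits immediately after word 15 ("believed").
Base order: Vera announced that a chef has suspected that this architect had believed that a witness had reviewed the proposal.

15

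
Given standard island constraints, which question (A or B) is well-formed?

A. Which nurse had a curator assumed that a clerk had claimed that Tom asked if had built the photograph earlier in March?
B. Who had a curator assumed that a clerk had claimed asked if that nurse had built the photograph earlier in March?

B

In A, the wh-phrase is extracted from inside a wh-island (introduced by "if"), which blocks movement.
In B, the extraction path crosses only that-complement boundaries, which are transparent.
So B is grammatical.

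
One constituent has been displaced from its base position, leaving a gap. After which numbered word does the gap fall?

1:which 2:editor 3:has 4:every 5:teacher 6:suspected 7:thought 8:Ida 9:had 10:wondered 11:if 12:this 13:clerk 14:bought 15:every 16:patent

6

The displaced element is "which editor" (word 2).
It is linked across 1 clause boundary (Ø).
It functions as the subject of "thought", so the gap sits immediately after word 6 ("suspected").
Base order: Every teacher has suspected that which editor thought Ida had wondered if this clerk bought every patent.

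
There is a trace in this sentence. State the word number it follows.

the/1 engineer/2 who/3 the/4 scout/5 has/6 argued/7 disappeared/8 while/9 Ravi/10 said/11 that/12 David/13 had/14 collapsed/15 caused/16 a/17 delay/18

The displaced element is "the engineer" (word 2).
It is linked across 1 clause boundary (Ø).
It functions as the subject of "disappeared", so the gap sits immediately after word 7 ("argued").
Base order: The scout has argued that the engineer disappeared while Ravi said that David had collapsed.

7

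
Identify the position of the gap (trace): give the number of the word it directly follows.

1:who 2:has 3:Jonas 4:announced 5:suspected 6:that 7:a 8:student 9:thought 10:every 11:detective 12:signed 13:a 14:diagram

4

The displaced element is "who" (word 1).
It is linked across 1 clause boundary (Ø).
It functions as the subject of "suspected", so the gap sits immediately after word 4 ("announced").
Base order: Jonas has announced that who suspected that a student thought every detective signed a diagram.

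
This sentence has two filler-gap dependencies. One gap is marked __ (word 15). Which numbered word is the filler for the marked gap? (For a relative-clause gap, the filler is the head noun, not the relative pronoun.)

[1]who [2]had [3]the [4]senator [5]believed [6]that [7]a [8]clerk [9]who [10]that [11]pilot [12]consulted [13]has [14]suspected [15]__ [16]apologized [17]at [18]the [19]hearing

The marked gap is the subject of "apologized".
Its filler is the fronted wh-phrase "who", at word 1.
(The other dependency links word 8 to a gap after word 12.)

1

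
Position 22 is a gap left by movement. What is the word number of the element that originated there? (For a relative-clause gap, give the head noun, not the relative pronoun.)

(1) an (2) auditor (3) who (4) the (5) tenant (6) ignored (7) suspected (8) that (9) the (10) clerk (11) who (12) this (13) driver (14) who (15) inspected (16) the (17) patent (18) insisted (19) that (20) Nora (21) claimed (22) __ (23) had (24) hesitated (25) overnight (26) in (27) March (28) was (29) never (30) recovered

The gap at 22 is the subject of "hesitated", inside a relative clause.
The relative pronoun is "who" (word 11); it is bound by the head noun immediately before it.
Its filler is the head noun "clerk", at word 10.

10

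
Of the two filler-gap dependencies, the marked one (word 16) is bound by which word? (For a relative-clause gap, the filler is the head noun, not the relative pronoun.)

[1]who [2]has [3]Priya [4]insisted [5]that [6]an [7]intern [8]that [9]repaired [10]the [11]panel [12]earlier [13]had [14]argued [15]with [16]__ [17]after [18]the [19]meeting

1

The marked gap is the object of the preposition "with" of "argued".
Its filler is the fronted wh-phrase "who", at word 1.
(The other dependency links word 7 to a gap after word 8.)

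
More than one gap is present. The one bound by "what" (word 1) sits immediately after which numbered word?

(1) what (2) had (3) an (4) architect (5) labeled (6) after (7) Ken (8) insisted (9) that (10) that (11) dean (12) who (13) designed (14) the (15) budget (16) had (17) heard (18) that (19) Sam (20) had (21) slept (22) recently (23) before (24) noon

The displaced element is "what" (word 1).
It functions as the direct object of "labeled", so the gap sits immediately after word 5 ("labeled").
Base order: An architect had labeled what after Ken insisted that that dean who designed the budget had heard that Sam had slept recently before noon.

5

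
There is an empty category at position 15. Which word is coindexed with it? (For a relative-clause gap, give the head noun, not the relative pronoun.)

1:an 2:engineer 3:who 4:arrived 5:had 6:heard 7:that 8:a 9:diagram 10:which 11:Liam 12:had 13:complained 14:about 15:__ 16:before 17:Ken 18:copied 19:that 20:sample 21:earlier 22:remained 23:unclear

The gap at 15 is the prepositional object of "complained", inside a relative clause.
The relative pronoun is "which" (word 10); it is bound by the head noun immediately before it.
Its filler is the head noun "diagram", at word 9.

9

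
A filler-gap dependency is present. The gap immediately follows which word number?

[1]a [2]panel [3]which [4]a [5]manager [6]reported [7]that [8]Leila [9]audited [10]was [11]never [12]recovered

The displaced element is "a panel" (word 2).
It is linked across 1 clause boundary (that).
It functions as the direct object of "audited", so the gap sits immediately after word 9 ("audited").
Base order: A manager reported that Leila audited a panel.

9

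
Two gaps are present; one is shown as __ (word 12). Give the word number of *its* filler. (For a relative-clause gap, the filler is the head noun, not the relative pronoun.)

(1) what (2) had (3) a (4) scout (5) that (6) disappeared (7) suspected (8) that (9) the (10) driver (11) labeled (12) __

The marked gap is the direct object of "labeled".
Its filler is the fronted wh-phrase "what", at word 1.
(The other dependency links word 4 to a gap after word 5.)

1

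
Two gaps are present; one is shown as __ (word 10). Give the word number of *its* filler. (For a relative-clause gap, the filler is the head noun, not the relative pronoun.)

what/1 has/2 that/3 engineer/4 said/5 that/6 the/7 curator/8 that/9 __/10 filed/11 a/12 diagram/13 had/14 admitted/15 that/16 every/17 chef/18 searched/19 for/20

8

The marked gap is inside the relative clause, the subject of "filed".
Its filler is the head noun "curator" (via "that"), at word 8.
(The other dependency links word 1 to a gap after word 20.)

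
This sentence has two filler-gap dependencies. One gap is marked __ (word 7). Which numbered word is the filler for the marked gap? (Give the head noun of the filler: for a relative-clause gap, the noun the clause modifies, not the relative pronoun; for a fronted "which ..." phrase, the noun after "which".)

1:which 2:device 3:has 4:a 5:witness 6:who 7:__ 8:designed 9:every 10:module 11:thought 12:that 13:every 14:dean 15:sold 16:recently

The marked gap is inside the relative clause, the subject of "designed".
Its filler is the head noun "witness" (via "who"), at word 5.
(The other dependency links word 2 to a gap after word 15.)

5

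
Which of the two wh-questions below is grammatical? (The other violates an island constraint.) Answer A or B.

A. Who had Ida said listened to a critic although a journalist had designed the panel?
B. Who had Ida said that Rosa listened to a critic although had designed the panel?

In B, the wh-phrase is extracted from inside an adjunct island (introduced by "although"), which blocks movement.
In A, the extraction path crosses only that-complement boundaries, which are transparent.
So A is grammatical.

A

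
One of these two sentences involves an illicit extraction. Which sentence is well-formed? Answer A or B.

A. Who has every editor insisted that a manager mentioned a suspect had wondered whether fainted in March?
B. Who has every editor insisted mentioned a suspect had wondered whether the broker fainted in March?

In A, the wh-phrase is extracted from inside a wh-island (introduced by "whether"), which blocks movement.
In B, the extraction path crosses only that-complement boundaries, which are transparent.
So B is grammatical.

B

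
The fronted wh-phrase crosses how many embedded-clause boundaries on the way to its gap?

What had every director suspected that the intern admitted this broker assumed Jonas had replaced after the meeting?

"what" is extracted from the object of "replaced".
Boundaries crossed, outermost first: [that], [Ø], [Ø] — 3 in total.

3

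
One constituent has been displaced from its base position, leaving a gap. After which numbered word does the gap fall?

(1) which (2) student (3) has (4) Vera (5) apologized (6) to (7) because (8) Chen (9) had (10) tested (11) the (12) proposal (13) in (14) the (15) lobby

The displaced element is "which student" (word 2).
It functions as the object of the preposition "to" of "apologized", so the gap sits immediately after word 6 ("to").
Base order: Vera has apologized to which student because Chen had tested the proposal in the lobby.

6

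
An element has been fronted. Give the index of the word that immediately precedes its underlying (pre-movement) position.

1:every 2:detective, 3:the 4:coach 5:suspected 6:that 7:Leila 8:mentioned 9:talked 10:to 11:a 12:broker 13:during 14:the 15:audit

8

The displaced element is "every detective" (word 2).
It is linked across 2 clause boundaries (that → Ø).
It functions as the subject of "talked", so the gap sits immediately after word 8 ("mentioned").
Base order: The coach suspected that Leila mentioned every detective talked to a broker during the audit.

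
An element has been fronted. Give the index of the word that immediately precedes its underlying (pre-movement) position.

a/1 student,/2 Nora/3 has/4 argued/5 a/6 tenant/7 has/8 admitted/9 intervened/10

9

The displaced element is "a student" (word 2).
It is linked across 2 clause boundaries (Ø → Ø).
It functions as the subject of "intervened", so the gap sits immediately after word 9 ("admitted").
Base order: Nora has argued a tenant has admitted that a student intervened.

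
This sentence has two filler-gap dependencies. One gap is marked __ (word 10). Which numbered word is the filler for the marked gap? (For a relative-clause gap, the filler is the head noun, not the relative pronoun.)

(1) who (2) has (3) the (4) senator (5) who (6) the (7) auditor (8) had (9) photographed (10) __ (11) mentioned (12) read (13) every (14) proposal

The marked gap is inside the relative clause, the direct object of "photographed".
Its filler is the head noun "senator" (via "who"), at word 4.
(The other dependency links word 1 to a gap after word 11.)

4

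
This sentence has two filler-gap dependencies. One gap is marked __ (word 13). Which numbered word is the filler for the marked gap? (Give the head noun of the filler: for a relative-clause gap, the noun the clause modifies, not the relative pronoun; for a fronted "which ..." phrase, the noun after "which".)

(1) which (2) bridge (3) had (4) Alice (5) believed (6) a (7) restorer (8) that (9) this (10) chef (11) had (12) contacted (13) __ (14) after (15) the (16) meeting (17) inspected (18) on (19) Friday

7

The marked gap is inside the relative clause, the direct object of "contacted".
Its filler is the head noun "restorer" (via "that"), at word 7.
(The other dependency links word 2 to a gap after word 17.)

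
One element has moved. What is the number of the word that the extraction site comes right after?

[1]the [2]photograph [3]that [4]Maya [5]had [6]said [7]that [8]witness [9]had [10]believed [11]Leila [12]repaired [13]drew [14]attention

The displaced element is "the photograph" (word 2).
It is linked across 2 clause boundaries (Ø → Ø).
It functions as the direct object of "repaired", so the gap sits immediately after word 12 ("repaired").
Base order: Maya had said that witness had believed Leila repaired the photograph.

12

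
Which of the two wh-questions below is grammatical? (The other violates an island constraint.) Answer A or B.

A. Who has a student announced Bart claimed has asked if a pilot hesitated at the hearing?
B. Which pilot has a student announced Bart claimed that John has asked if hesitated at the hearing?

A

In B, the wh-phrase is extracted from inside a wh-island (introduced by "if"), which blocks movement.
In A, the extraction path crosses only that-complement boundaries, which are transparent.
So A is grammatical.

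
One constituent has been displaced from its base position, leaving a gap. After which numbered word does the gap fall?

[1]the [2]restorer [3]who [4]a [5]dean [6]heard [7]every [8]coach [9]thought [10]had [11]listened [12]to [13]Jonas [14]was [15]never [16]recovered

9

The displaced element is "the restorer" (word 2).
It is linked across 2 clause boundaries (Ø → Ø).
It functions as the subject of "listened", so the gap sits immediately after word 9 ("thought").
Base order: A dean heard every coach thought that the restorer had listened to Jonas.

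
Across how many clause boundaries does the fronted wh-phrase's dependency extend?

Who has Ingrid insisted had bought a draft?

1

"who" is extracted from the subject of "bought".
Boundaries crossed, outermost first: [Ø] — 1 in total.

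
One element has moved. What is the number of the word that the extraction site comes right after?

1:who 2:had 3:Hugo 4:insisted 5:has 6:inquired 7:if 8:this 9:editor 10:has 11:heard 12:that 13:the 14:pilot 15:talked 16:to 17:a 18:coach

The displaced element is "who" (word 1).
It is linked across 1 clause boundary (Ø).
It functions as the subject of "inquired", so the gap sits immediately after word 4 ("insisted").
Base order: Hugo had insisted that who has inquired if this editor has heard that the pilot talked to a coach.

4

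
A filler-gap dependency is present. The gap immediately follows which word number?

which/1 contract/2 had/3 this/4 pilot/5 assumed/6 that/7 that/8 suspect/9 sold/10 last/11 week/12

10

The displaced element is "which contract" (word 2).
It is linked across 1 clause boundary (that).
It functions as the direct object of "sold", so the gap sits immediately after word 10 ("sold").
Base order: This pilot had assumed that that suspect sold which contract last week.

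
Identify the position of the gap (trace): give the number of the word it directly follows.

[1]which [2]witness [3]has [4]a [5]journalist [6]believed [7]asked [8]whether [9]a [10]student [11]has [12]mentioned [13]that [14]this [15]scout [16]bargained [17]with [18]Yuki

The displaced element is "which witness" (word 2).
It is linked across 1 clause boundary (Ø).
It functions as the subject of "asked", so the gap sits immediately after word 6 ("believed").
Base order: A journalist has believed that which witness asked whether a student has mentioned that this scout bargained with Yuki.

6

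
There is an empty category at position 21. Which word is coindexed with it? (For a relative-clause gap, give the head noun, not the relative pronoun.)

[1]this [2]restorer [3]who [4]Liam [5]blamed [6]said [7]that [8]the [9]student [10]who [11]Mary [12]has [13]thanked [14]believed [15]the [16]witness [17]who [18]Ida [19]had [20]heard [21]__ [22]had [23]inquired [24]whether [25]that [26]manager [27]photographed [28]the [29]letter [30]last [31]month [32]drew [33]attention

The gap at 21 is the subject of "inquired", inside a relative clause.
The relative pronoun is "who" (word 17); it is bound by the head noun immediately before it.
Its filler is the head noun "witness", at word 16.

16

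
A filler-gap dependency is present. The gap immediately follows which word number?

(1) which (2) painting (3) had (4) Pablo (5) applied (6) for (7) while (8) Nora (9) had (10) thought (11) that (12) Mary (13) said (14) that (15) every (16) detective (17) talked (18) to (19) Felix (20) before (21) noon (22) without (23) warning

6

The displaced element is "which painting" (word 2).
It functions as the object of the preposition "for" of "applied", so the gap sits immediately after word 6 ("for").
Base order: Pablo had applied for which painting while Nora had thought that Mary said that every detective talked to Felix before noon without warning.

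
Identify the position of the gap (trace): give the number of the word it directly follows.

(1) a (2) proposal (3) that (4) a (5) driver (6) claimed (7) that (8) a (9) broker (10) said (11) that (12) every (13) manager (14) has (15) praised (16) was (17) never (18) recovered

The displaced element is "a proposal" (word 2).
It is linked across 2 clause boundaries (that → that).
It functions as the direct object of "praised", so the gap sits immediately after word 15 ("praised").
Base order: A driver claimed that a broker said that every manager has praised a proposal.

15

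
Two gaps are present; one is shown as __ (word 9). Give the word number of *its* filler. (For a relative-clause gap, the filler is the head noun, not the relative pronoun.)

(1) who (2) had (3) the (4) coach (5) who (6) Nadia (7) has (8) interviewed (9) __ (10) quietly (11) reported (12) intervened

4

The marked gap is inside the relative clause, the direct object of "interviewed".
Its filler is the head noun "coach" (via "who"), at word 4.
(The other dependency links word 1 to a gap after word 11.)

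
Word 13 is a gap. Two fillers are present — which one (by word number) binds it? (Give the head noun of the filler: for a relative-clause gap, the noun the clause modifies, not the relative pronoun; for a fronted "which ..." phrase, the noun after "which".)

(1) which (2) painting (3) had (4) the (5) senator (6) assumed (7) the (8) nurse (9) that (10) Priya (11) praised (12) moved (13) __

2

The marked gap is the direct object of "moved".
Its filler is the fronted wh-phrase "which painting", at word 2.
(The other dependency links word 8 to a gap after word 11.)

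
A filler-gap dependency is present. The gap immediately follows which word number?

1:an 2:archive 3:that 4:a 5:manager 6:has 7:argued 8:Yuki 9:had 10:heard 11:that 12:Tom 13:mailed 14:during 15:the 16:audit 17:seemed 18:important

The displaced element is "an archive" (word 2).
It is linked across 2 clause boundaries (Ø → that).
It functions as the direct object of "mailed", so the gap sits immediately after word 13 ("mailed").
Base order: A manager has argued Yuki had heard that Tom mailed an archive during the audit.

13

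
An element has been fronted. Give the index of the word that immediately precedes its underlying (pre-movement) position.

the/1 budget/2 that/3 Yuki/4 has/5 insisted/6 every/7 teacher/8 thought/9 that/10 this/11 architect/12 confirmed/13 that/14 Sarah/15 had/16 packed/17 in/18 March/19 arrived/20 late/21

17

The displaced element is "the budget" (word 2).
It is linked across 3 clause boundaries (Ø → that → that).
It functions as the direct object of "packed", so the gap sits immediately after word 17 ("packed").
Base order: Yuki has insisted every teacher thought that this architect confirmed that Sarah had packed the budget in March.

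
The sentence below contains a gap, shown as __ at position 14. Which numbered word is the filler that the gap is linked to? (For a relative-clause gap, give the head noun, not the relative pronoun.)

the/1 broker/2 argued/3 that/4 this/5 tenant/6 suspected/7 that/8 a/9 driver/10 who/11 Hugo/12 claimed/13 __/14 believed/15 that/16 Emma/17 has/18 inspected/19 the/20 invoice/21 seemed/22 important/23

The gap at 14 is the subject of "believed", inside a relative clause.
The relative pronoun is "who" (word 11); it is bound by the head noun immediately before it.
Its filler is the head noun "driver", at word 10.

10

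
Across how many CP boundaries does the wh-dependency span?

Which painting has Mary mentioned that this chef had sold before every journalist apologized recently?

"which painting" is extracted from the object of "sold".
Boundaries crossed, outermost first: [that] — 1 in total.

1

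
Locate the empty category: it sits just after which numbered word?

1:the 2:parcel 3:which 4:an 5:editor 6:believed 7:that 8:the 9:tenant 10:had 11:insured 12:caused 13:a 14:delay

The displaced element is "the parcel" (word 2).
It is linked across 1 clause boundary (that).
It functions as the direct object of "insured", so the gap sits immediately after word 11 ("insured").
Base order: An editor believed that the tenant had insured the parcel.

11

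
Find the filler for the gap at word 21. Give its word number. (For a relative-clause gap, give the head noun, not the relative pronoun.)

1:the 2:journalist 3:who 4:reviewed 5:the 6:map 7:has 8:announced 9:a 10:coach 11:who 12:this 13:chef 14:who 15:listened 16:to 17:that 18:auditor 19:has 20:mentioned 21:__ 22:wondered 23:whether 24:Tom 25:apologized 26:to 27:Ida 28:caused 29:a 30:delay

The gap at 21 is the subject of "wondered", inside a relative clause.
The relative pronoun is "who" (word 11); it is bound by the head noun immediately before it.
Its filler is the head noun "coach", at word 10.

10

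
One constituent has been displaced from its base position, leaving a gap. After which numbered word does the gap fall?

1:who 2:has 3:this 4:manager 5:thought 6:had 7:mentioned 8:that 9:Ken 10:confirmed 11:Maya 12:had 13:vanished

5

The displaced element is "who" (word 1).
It is linked across 1 clause boundary (Ø).
It functions as the subject of "mentioned", so the gap sits immediately after word 5 ("thought").
Base order: This manager has thought who had mentioned that Ken confirmed Maya had vanished.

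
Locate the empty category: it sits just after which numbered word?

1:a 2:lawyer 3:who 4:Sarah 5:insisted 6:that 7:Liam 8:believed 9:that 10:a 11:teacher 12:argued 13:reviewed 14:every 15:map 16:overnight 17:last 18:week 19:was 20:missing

12

The displaced element is "a lawyer" (word 2).
It is linked across 3 clause boundaries (that → that → Ø).
It functions as the subject of "reviewed", so the gap sits immediately after word 12 ("argued").
Base order: Sarah insisted that Liam believed that a teacher argued that a lawyer reviewed every map overnight last week.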